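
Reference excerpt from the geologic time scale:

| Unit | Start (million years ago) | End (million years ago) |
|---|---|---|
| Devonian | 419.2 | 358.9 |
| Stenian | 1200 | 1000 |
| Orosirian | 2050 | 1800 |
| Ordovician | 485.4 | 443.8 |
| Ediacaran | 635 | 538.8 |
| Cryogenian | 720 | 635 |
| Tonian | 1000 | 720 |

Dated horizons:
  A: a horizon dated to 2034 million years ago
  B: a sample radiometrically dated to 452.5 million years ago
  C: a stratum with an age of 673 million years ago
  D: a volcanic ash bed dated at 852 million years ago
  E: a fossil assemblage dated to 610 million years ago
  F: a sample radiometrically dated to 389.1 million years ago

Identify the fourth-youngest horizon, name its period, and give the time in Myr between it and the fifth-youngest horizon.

Sorted youngest-first by Ma: F (389.1), B (452.5), E (610), C (673), D (852), A (2034).
The fourth youngest is C at 673 Ma, which lies in 720–635 Ma: the Cryogenian.
The fifth youngest is D at 852 Ma; separation = |673 − 852| = 179 Myr.

C, in the Cryogenian; 179 million years to D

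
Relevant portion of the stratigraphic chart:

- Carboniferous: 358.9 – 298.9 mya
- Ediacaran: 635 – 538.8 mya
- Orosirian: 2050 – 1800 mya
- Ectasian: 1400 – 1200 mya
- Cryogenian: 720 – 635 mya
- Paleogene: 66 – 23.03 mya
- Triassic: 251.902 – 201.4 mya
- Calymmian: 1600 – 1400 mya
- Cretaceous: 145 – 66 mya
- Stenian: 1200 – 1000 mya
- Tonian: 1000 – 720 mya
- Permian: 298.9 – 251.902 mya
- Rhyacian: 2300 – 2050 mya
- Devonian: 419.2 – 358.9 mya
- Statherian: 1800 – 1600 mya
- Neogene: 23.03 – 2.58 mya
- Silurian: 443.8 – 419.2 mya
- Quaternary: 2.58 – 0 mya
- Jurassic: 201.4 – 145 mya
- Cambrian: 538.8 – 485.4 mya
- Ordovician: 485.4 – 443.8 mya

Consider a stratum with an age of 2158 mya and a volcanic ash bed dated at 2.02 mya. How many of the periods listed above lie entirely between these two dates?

19

2158 Ma sits inside the Rhyacian (2300–2050) and 2.02 Ma inside the Quaternary (2.58–0); neither of those is wholly between the two dates.
The listed periods lying completely between them are Orosirian, Statherian, Calymmian, Ectasian, Stenian, Tonian, Cryogenian, Ediacaran, Cambrian, Ordovician, Silurian, Devonian, Carboniferous, Permian, Triassic, Jurassic, Cretaceous, Paleogene, Neogene — 19 in all.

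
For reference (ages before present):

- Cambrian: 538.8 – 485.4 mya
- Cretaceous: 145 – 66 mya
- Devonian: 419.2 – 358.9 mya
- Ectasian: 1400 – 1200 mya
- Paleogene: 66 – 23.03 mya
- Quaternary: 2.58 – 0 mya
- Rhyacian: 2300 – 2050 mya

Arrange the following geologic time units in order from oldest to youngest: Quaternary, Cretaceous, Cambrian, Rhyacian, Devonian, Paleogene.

Read off each span (Ma): Quaternary 2.58–0; Cretaceous 145–66; Cambrian 538.8–485.4; Rhyacian 2300–2050; Devonian 419.2–358.9; Paleogene 66–23.03.
Larger Ma is older, so oldest→youngest is Rhyacian, Cambrian, Devonian, Cretaceous, Paleogene, Quaternary.

Rhyacian → Cambrian → Devonian → Cretaceous → Paleogene → Quaternary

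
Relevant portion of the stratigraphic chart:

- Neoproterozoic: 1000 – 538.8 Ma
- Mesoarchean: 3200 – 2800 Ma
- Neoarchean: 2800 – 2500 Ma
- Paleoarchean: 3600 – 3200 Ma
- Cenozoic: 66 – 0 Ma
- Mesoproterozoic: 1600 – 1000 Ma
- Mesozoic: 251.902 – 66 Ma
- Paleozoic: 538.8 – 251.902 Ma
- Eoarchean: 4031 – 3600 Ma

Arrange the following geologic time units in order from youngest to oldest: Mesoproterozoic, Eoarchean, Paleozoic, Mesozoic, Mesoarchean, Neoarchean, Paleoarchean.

Mesozoic → Paleozoic → Mesoproterozoic → Neoarchean → Mesoarchean → Paleoarchean → Eoarchean

The oldest of these is Eoarchean (starts 4031 Ma) and the youngest is Mesozoic (ends 66 Ma).
In between, by decreasing start age: Paleoarchean (3600), Mesoarchean (3200), Neoarchean (2800), Mesoproterozoic (1600), Paleozoic (538.8).
Listing youngest first means reversing that sequence.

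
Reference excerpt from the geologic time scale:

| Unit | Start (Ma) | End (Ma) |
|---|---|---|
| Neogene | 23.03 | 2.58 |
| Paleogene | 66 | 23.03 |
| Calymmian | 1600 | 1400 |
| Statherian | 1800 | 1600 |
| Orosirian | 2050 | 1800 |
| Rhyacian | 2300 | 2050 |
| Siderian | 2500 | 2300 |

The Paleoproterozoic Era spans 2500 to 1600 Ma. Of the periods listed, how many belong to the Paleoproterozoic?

4

Periods inside 2500–1600 Ma: Siderian, Rhyacian, Orosirian, Statherian — 4 in total.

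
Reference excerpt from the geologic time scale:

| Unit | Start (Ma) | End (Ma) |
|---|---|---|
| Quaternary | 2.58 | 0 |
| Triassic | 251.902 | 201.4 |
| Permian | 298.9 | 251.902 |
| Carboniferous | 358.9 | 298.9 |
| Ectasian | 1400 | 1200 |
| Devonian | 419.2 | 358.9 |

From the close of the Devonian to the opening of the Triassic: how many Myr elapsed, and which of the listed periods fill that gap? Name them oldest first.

106.998 million years; Carboniferous, Permian

The Devonian closes at 358.9 Ma and the Triassic opens at 251.902 Ma, so the interval is 358.9 − 251.902 = 106.998 Myr.
A period fits inside if it starts at or after 358.9 Ma and ends at or before 251.902 Ma; oldest first that gives Carboniferous, Permian.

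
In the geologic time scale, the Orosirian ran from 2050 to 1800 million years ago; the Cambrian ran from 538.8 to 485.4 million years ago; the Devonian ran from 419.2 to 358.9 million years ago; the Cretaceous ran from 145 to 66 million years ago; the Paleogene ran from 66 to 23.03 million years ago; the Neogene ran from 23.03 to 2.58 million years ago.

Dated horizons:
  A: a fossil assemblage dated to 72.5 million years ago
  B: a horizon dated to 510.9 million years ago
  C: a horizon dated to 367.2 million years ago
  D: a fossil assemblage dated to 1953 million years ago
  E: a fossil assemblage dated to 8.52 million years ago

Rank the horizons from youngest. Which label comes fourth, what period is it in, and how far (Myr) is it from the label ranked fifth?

Smaller Ma means younger, so youngest first: E 8.52 < A 72.5 < C 367.2 < B 510.9 < D 1953.
Counting 4 along gives B (510.9 Ma); the excerpt puts that inside the Cambrian, 538.8–485.4 Ma.
Next in line is D (1953 Ma), and 1953 − 510.9 = 1442.1 Myr.

B, in the Cambrian; 1442.1 million years to D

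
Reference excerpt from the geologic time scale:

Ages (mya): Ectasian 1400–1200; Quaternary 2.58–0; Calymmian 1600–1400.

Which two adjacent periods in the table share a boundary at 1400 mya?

The Calymmian ends at 1400 mya and the Ectasian begins at 1400 mya, so they share that boundary.

Calymmian and Ectasian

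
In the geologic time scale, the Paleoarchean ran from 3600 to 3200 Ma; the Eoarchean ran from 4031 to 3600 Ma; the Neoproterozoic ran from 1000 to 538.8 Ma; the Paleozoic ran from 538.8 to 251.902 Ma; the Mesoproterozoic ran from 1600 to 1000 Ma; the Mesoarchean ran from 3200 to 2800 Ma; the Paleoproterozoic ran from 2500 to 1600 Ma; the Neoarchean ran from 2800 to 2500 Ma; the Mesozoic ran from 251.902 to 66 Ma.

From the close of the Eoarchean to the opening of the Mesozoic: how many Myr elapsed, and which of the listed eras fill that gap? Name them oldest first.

The Eoarchean closes at 3600 Ma and the Mesozoic opens at 251.902 Ma, so the interval is 3600 − 251.902 = 3348.098 Myr.
An era fits inside if it starts at or after 3600 Ma and ends at or before 251.902 Ma; oldest first that gives Paleoarchean, Mesoarchean, Neoarchean, Paleoproterozoic, Mesoproterozoic, Neoproterozoic, Paleozoic.

3348.098 million years; Paleoarchean, Mesoarchean, Neoarchean, Paleoproterozoic, Mesoproterozoic, Neoproterozoic, Paleozoic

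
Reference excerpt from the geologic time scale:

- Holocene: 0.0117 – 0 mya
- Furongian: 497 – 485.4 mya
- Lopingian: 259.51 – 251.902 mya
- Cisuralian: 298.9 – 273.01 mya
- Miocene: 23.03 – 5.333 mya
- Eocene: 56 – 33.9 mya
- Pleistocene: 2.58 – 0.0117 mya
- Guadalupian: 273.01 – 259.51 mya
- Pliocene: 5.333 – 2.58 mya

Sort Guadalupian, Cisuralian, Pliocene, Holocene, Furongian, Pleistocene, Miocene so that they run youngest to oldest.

Holocene, Pleistocene, Pliocene, Miocene, Guadalupian, Cisuralian, Furongian

Read off each span (Ma): Guadalupian 273.01–259.51; Cisuralian 298.9–273.01; Pliocene 5.333–2.58; Holocene 0.0117–0; Furongian 497–485.4; Pleistocene 2.58–0.0117; Miocene 23.03–5.333.
Larger Ma is older, so oldest→youngest is Furongian, Cisuralian, Guadalupian, Miocene, Pliocene, Pleistocene, Holocene; reverse it for youngest→oldest.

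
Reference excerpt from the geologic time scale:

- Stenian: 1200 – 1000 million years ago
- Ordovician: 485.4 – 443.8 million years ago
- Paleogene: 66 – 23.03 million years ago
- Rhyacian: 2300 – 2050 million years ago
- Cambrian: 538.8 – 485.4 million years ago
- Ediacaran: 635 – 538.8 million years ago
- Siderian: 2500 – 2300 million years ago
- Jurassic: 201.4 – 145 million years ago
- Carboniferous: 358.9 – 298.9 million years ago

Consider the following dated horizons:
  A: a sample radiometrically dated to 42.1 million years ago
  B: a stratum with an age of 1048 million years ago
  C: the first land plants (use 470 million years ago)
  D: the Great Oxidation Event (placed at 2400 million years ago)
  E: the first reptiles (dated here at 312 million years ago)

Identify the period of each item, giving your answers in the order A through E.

A: 42.1 Ma lies in 66–23.03 Ma, so Paleogene.
B: 1048 Ma lies in 1200–1000 Ma, so Stenian.
C: 470 Ma lies in 485.4–443.8 Ma, so Ordovician.
D: 2400 Ma lies in 2500–2300 Ma, so Siderian.
E: 312 Ma lies in 358.9–298.9 Ma, so Carboniferous.

A — Paleogene; B — Stenian; C — Ordovician; D — Siderian; E — Carboniferous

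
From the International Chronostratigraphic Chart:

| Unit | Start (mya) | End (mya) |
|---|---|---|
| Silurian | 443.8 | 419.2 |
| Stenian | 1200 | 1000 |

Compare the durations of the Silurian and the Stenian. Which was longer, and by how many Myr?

Silurian: 443.8 − 419.2 = 24.6 Myr.
Stenian: 1200 − 1000 = 200 Myr.
Difference: 200 − 24.6 = 175.4 Myr, so the Stenian was longer.

Stenian, by 175.4 million years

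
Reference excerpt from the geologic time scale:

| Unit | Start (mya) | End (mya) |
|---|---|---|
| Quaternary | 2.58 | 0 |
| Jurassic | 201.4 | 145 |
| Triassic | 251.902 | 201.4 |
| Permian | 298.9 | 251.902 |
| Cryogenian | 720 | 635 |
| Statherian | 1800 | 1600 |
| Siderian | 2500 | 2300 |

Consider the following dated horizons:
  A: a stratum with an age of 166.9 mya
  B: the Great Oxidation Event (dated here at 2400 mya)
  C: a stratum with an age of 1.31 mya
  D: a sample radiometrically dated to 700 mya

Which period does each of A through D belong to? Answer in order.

A — Jurassic; B — Siderian; C — Quaternary; D — Cryogenian

Match each age against the start–end ranges in the excerpt: A = 166.9 Ma → Jurassic (201.4–145); B = 2400 Ma → Siderian (2500–2300); C = 1.31 Ma → Quaternary (2.58–0); D = 700 Ma → Cryogenian (720–635).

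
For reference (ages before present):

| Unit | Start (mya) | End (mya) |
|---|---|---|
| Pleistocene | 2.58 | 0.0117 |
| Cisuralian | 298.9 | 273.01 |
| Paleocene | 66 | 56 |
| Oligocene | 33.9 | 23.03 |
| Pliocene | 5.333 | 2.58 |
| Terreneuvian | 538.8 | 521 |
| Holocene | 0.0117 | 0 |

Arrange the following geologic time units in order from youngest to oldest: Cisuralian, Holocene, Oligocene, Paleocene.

Read off each span (Ma): Cisuralian 298.9–273.01; Holocene 0.0117–0; Oligocene 33.9–23.03; Paleocene 66–56.
Larger Ma is older, so oldest→youngest is Cisuralian, Paleocene, Oligocene, Holocene; reverse it for youngest→oldest.

Holocene, Oligocene, Paleocene, Cisuralian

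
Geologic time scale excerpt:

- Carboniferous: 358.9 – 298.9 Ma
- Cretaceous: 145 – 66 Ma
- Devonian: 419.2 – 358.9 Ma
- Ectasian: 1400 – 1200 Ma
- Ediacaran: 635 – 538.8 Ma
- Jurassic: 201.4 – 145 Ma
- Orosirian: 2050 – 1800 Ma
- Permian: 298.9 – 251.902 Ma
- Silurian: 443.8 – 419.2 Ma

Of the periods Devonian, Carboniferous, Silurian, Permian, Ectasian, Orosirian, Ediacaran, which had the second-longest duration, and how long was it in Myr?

Durations: Devonian 60.3; Carboniferous 60; Silurian 24.6; Permian 46.998; Ectasian 200; Orosirian 250; Ediacaran 96.2 Myr.
Sorted longest-first: Orosirian (250), Ectasian (200), Ediacaran (96.2), Devonian (60.3), Carboniferous (60), Permian (46.998), Silurian (24.6).
The second longest is Ectasian at 200 Myr.

Ectasian, 200 million years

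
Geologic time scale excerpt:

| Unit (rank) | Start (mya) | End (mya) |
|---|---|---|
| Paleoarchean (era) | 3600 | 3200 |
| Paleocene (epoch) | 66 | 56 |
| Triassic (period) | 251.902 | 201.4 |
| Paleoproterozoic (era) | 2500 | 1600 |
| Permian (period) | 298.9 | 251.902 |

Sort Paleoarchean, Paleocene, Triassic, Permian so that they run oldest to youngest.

Paleoarchean, Permian, Triassic, Paleocene

Sorting by start age (descending Ma, since larger Ma = older): Paleoarchean began 3600, Permian began 298.9, Triassic began 251.902, Paleocene began 66.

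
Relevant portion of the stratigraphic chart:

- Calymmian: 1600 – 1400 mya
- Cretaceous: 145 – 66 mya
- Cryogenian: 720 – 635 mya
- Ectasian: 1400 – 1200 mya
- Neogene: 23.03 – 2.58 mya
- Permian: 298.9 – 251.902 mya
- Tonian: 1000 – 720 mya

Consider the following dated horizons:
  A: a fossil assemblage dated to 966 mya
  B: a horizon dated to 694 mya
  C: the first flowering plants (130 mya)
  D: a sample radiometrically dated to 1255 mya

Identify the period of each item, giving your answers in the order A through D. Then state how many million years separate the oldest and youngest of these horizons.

A — Tonian; B — Cryogenian; C — Cretaceous; D — Ectasian; span 1125 million years

A: 966 Ma lies in 1000–720 Ma, so Tonian.
B: 694 Ma lies in 720–635 Ma, so Cryogenian.
C: 130 Ma lies in 145–66 Ma, so Cretaceous.
D: 1255 Ma lies in 1400–1200 Ma, so Ectasian.
Oldest = 1255 Ma, youngest = 130 Ma → span 1125 Myr.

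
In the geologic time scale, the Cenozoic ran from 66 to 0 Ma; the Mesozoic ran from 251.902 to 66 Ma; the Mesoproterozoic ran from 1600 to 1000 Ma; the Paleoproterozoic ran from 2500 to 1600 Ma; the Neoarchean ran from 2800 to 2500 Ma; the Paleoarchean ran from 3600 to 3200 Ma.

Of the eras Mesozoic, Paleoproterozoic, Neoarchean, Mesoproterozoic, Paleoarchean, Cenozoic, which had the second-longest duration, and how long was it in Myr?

Start − end for each: Mesozoic 251.902 − 66 = 185.902; Paleoproterozoic 2500 − 1600 = 900; Neoarchean 2800 − 2500 = 300; Mesoproterozoic 1600 − 1000 = 600; Paleoarchean 3600 − 3200 = 400; Cenozoic 66 − 0 = 66.
Ranking these from longest: Paleoproterozoic > Mesoproterozoic > Paleoarchean > Neoarchean > Mesozoic > Cenozoic.
Position 2 in that ranking is Mesoproterozoic, which lasted 600 Myr.

Mesoproterozoic, 600 million years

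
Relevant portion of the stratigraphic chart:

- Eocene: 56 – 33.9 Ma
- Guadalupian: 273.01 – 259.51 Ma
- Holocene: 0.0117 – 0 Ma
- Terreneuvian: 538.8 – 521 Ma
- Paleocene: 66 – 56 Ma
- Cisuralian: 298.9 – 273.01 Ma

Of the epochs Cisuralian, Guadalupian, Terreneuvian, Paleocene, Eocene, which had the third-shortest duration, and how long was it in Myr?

Start − end for each: Cisuralian 298.9 − 273.01 = 25.89; Guadalupian 273.01 − 259.51 = 13.5; Terreneuvian 538.8 − 521 = 17.8; Paleocene 66 − 56 = 10; Eocene 56 − 33.9 = 22.1.
Ranking these from shortest: Paleocene < Guadalupian < Terreneuvian < Eocene < Cisuralian.
Position 3 in that ranking is Terreneuvian, which lasted 17.8 Myr.

Terreneuvian, 17.8 million years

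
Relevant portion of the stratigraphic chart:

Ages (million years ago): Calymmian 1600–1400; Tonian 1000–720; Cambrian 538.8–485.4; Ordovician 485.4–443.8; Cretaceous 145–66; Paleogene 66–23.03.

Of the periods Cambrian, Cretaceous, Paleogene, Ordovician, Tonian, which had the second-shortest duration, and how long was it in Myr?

Start − end for each: Cambrian 538.8 − 485.4 = 53.4; Cretaceous 145 − 66 = 79; Paleogene 66 − 23.03 = 42.97; Ordovician 485.4 − 443.8 = 41.6; Tonian 1000 − 720 = 280.
Ranking these from shortest: Ordovician < Paleogene < Cambrian < Cretaceous < Tonian.
Position 2 in that ranking is Paleogene, which lasted 42.97 Myr.

Paleogene, 42.97 million years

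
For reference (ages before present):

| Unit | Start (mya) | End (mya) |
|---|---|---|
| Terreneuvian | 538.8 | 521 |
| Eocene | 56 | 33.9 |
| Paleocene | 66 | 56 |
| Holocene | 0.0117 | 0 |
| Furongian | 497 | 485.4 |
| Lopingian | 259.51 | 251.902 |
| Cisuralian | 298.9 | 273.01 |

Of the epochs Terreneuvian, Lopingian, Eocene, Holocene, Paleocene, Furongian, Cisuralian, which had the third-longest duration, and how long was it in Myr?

Start − end for each: Terreneuvian 538.8 − 521 = 17.8; Lopingian 259.51 − 251.902 = 7.608; Eocene 56 − 33.9 = 22.1; Holocene 0.0117 − 0 = 0.0117; Paleocene 66 − 56 = 10; Furongian 497 − 485.4 = 11.6; Cisuralian 298.9 − 273.01 = 25.89.
Ranking these from longest: Cisuralian > Eocene > Terreneuvian > Furongian > Paleocene > Lopingian > Holocene.
Position 3 in that ranking is Terreneuvian, which lasted 17.8 Myr.

Terreneuvian, 17.8 million years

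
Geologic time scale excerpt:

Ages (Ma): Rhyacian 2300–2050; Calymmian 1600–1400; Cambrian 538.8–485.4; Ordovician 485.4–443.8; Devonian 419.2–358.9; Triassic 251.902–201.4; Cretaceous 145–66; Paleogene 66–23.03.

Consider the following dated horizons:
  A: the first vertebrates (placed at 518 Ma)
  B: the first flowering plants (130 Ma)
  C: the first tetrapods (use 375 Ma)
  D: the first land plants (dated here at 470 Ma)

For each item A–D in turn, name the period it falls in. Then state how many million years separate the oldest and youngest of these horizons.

A — Cambrian; B — Cretaceous; C — Devonian; D — Ordovician; span 388 million years

A: 518 Ma lies in 538.8–485.4 Ma, so Cambrian.
B: 130 Ma lies in 145–66 Ma, so Cretaceous.
C: 375 Ma lies in 419.2–358.9 Ma, so Devonian.
D: 470 Ma lies in 485.4–443.8 Ma, so Ordovician.
Oldest = 518 Ma, youngest = 130 Ma → span 388 Myr.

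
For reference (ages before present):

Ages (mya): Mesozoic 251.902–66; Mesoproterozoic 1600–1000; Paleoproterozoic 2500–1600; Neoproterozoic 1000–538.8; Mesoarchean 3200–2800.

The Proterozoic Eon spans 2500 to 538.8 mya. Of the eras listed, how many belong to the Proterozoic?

3

Eras inside 2500–538.8 Ma: Paleoproterozoic, Mesoproterozoic, Neoproterozoic — 3 in total.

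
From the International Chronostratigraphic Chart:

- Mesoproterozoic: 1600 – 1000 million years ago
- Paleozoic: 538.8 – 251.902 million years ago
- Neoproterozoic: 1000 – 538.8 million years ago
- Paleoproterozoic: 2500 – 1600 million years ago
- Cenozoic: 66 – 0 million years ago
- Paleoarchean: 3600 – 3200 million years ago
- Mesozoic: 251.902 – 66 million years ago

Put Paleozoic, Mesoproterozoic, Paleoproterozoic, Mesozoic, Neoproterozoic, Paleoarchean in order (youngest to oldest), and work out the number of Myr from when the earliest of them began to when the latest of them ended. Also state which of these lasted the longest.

From the excerpt: Paleozoic 538.8–251.902; Mesoproterozoic 1600–1000; Paleoproterozoic 2500–1600; Mesozoic 251.902–66; Neoproterozoic 1000–538.8; Paleoarchean 3600–3200 (Ma).
Larger Ma is earlier, so the oldest is Paleoarchean and the youngest is Mesozoic; youngest to oldest: Mesozoic, Paleozoic, Neoproterozoic, Mesoproterozoic, Paleoproterozoic, Paleoarchean.
Oldest start 3600 minus youngest end 66 gives 3534 Myr overall.
Individual lengths (start − end): Paleozoic 286.898; Paleoproterozoic 900; Neoproterozoic 461.2; Mesoproterozoic 600; Mesozoic 185.902; Paleoarchean 400. The largest is Paleoproterozoic at 900 Myr.

Mesozoic, Paleozoic, Neoproterozoic, Mesoproterozoic, Paleoproterozoic, Paleoarchean; total span 3534 Myr; longest is Paleoproterozoic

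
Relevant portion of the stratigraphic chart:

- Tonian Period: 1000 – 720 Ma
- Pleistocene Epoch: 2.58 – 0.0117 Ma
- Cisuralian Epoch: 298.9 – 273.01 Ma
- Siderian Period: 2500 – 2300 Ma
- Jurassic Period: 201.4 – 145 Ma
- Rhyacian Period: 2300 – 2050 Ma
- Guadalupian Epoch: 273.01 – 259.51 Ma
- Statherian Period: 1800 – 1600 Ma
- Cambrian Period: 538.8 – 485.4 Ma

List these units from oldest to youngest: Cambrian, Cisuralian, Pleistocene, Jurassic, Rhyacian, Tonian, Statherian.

Rhyacian, then Statherian, then Tonian, then Cambrian, then Cisuralian, then Jurassic, then Pleistocene

The oldest of these is Rhyacian (starts 2300 Ma) and the youngest is Pleistocene (ends 0.0117 Ma).
In between, by decreasing start age: Statherian (1800), Tonian (1000), Cambrian (538.8), Cisuralian (298.9), Jurassic (201.4).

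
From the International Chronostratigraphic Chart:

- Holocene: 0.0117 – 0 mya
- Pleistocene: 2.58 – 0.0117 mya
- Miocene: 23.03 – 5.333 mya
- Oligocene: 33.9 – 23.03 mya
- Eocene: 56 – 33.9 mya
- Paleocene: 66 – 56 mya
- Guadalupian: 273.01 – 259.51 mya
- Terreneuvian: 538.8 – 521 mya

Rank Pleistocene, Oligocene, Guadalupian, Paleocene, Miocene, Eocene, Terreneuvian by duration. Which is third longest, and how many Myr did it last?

Start − end for each: Pleistocene 2.58 − 0.0117 = 2.5683; Oligocene 33.9 − 23.03 = 10.87; Guadalupian 273.01 − 259.51 = 13.5; Paleocene 66 − 56 = 10; Miocene 23.03 − 5.333 = 17.697; Eocene 56 − 33.9 = 22.1; Terreneuvian 538.8 − 521 = 17.8.
Ranking these from longest: Eocene > Terreneuvian > Miocene > Guadalupian > Oligocene > Paleocene > Pleistocene.
Position 3 in that ranking is Miocene, which lasted 17.697 Myr.

Miocene, 17.697 million years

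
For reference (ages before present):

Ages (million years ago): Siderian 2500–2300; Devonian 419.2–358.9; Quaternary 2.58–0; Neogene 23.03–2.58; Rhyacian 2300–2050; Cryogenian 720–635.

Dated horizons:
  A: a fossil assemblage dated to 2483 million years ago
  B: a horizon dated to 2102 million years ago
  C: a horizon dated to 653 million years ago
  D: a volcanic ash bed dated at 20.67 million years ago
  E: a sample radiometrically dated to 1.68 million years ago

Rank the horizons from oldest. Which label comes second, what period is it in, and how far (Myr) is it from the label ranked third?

B, in the Rhyacian; 1449 million years to C

Sorted oldest-first by Ma: A (2483), B (2102), C (653), D (20.67), E (1.68).
The second oldest is B at 2102 Ma, which lies in 2300–2050 Ma: the Rhyacian.
The third oldest is C at 653 Ma; separation = |2102 − 653| = 1449 Myr.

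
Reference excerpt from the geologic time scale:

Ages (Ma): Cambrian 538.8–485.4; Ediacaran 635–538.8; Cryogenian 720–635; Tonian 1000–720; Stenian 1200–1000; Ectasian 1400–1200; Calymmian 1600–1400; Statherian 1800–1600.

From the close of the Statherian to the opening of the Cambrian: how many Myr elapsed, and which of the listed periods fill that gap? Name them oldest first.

1061.2 million years; Calymmian, Ectasian, Stenian, Tonian, Cryogenian, Ediacaran

The Statherian closes at 1600 Ma and the Cambrian opens at 538.8 Ma, so the interval is 1600 − 538.8 = 1061.2 Myr.
A period fits inside if it starts at or after 1600 Ma and ends at or before 538.8 Ma; oldest first that gives Calymmian, Ectasian, Stenian, Tonian, Cryogenian, Ediacaran.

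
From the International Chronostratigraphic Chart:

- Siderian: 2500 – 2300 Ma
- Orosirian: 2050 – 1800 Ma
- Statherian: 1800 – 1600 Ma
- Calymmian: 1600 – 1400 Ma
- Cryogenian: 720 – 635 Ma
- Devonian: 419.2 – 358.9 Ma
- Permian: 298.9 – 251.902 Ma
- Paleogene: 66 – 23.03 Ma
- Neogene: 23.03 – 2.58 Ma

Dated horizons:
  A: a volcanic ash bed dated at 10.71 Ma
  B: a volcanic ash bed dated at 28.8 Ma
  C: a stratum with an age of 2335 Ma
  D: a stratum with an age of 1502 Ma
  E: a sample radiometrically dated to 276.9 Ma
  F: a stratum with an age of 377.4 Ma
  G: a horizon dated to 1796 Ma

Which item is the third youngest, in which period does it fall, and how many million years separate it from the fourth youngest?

E, in the Permian; 100.5 million years to F

Sorted youngest-first by Ma: A (10.71), B (28.8), E (276.9), F (377.4), D (1502), G (1796), C (2335).
The third youngest is E at 276.9 Ma, which lies in 298.9–251.902 Ma: the Permian.
The fourth youngest is F at 377.4 Ma; separation = |276.9 − 377.4| = 100.5 Myr.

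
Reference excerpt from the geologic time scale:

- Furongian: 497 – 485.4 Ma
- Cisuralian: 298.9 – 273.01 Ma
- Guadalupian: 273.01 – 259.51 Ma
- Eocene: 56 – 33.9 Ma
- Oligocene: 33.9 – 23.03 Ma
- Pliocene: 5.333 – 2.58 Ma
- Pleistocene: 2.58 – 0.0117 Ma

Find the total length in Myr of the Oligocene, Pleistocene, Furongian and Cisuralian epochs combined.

Duration is start − end for each: (33.9 − 23.03) + (2.58 − 0.0117) + (497 − 485.4) + (298.9 − 273.01).
That is 10.87 + 2.5683 + 11.6 + 25.89, which totals 50.9283 million years.

50.9283 million years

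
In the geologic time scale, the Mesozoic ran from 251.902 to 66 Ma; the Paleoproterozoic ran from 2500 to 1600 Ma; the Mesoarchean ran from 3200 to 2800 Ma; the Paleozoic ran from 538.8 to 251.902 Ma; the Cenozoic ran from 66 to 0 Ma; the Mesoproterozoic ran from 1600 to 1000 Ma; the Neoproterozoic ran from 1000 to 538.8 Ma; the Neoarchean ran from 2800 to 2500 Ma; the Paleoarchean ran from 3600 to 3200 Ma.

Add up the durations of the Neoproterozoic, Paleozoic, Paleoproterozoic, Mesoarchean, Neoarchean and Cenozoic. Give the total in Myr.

2414.098 million years

Each duration: Neoproterozoic = 461.2; Paleozoic = 286.898; Paleoproterozoic = 900; Mesoarchean = 400; Neoarchean = 300; Cenozoic = 66.
Sum: 461.2 + 286.898 + 900 + 400 + 300 + 66 = 2414.098 Myr.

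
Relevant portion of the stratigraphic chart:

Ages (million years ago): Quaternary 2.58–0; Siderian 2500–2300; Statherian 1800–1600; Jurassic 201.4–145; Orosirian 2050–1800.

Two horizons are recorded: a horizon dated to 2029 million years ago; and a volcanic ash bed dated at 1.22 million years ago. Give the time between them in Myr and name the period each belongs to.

2027.78 million years apart; the first in the Orosirian, the second in the Quaternary

Elapsed time: 2029 − 1.22 = 2027.78 Myr.
2029 Ma lies within 2050–1800 Ma: Orosirian.
1.22 Ma lies within 2.58–0 Ma: Quaternary.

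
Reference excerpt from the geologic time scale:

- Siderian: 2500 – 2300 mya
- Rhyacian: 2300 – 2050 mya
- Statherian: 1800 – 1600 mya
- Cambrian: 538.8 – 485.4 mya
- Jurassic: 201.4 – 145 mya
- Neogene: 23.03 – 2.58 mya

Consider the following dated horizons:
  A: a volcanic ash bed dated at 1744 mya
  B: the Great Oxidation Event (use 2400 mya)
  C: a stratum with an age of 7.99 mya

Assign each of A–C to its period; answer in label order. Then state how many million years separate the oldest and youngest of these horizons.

A: 1744 Ma lies in 1800–1600 Ma, so Statherian.
B: 2400 Ma lies in 2500–2300 Ma, so Siderian.
C: 7.99 Ma lies in 23.03–2.58 Ma, so Neogene.
Oldest = 2400 Ma, youngest = 7.99 Ma → span 2392.01 Myr.

A — Statherian; B — Siderian; C — Neogene; span 2392.01 million years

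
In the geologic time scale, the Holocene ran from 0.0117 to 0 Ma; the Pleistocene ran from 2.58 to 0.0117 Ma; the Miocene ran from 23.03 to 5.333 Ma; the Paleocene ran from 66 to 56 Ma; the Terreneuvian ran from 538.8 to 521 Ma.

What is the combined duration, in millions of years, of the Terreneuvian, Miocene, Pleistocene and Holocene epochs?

Duration is start − end for each: (538.8 − 521) + (23.03 − 5.333) + (2.58 − 0.0117) + (0.0117 − 0).
That is 17.8 + 17.697 + 2.5683 + 0.0117, which totals 38.077 million years.

38.077 million years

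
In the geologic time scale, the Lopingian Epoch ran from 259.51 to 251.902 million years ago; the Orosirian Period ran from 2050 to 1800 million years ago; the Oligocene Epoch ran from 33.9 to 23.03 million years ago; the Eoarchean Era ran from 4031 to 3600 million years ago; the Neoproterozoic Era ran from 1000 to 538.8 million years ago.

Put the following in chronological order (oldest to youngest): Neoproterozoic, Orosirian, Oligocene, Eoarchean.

Read off each span (Ma): Neoproterozoic 1000–538.8; Orosirian 2050–1800; Oligocene 33.9–23.03; Eoarchean 4031–3600.
Larger Ma is older, so oldest→youngest is Eoarchean, Orosirian, Neoproterozoic, Oligocene.

Eoarchean, then Orosirian, then Neoproterozoic, then Oligocene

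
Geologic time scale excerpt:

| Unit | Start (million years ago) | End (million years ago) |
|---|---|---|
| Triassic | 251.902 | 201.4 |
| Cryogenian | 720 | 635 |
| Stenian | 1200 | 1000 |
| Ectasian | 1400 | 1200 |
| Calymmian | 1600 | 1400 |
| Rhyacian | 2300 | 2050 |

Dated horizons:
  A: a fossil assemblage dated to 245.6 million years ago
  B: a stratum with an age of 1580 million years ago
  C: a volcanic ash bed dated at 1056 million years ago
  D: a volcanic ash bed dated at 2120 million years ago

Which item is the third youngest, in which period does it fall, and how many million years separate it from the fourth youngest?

Sorted youngest-first by Ma: A (245.6), C (1056), B (1580), D (2120).
The third youngest is B at 1580 Ma, which lies in 1600–1400 Ma: the Calymmian.
The fourth youngest is D at 2120 Ma; separation = |1580 − 2120| = 540 Myr.

B, in the Calymmian; 540 million years to D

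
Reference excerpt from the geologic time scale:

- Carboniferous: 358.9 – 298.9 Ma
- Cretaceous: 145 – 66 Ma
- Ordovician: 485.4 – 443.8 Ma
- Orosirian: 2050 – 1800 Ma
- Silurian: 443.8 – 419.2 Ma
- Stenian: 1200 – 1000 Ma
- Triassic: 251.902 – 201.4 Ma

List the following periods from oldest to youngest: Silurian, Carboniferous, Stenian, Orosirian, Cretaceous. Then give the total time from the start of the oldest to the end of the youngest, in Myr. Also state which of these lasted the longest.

From the excerpt: Silurian 443.8–419.2; Carboniferous 358.9–298.9; Stenian 1200–1000; Orosirian 2050–1800; Cretaceous 145–66 (Ma).
Larger Ma is earlier, so the oldest is Orosirian and the youngest is Cretaceous; oldest to youngest: Orosirian, Stenian, Silurian, Carboniferous, Cretaceous.
Oldest start 2050 minus youngest end 66 gives 1984 Myr overall.
Individual lengths (start − end): Cretaceous 79; Orosirian 250; Silurian 24.6; Carboniferous 60; Stenian 200. The largest is Orosirian at 250 Myr.

Orosirian → Stenian → Silurian → Carboniferous → Cretaceous; total span 1984 Myr; longest is Orosirian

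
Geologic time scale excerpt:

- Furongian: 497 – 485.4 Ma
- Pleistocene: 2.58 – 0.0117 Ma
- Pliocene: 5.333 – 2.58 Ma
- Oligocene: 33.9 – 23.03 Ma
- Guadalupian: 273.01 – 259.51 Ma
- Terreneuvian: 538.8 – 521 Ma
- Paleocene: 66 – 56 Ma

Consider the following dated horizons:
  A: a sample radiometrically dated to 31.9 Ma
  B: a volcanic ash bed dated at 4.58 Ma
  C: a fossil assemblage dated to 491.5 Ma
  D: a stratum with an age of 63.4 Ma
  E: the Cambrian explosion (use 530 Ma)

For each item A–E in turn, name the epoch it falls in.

A: 31.9 Ma lies in 33.9–23.03 Ma, so Oligocene.
B: 4.58 Ma lies in 5.333–2.58 Ma, so Pliocene.
C: 491.5 Ma lies in 497–485.4 Ma, so Furongian.
D: 63.4 Ma lies in 66–56 Ma, so Paleocene.
E: 530 Ma lies in 538.8–521 Ma, so Terreneuvian.

A — Oligocene; B — Pliocene; C — Furongian; D — Paleocene; E — Terreneuvian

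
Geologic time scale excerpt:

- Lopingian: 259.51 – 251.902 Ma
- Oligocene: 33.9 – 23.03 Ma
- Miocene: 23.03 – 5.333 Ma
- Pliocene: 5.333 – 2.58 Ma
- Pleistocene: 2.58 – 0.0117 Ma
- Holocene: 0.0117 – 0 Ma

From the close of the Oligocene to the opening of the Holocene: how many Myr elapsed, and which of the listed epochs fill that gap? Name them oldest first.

The Oligocene closes at 23.03 Ma and the Holocene opens at 0.0117 Ma, so the interval is 23.03 − 0.0117 = 23.0183 Myr.
An epoch fits inside if it starts at or after 23.03 Ma and ends at or before 0.0117 Ma; oldest first that gives Miocene, Pliocene, Pleistocene.

23.0183 million years; Miocene, Pliocene, Pleistocene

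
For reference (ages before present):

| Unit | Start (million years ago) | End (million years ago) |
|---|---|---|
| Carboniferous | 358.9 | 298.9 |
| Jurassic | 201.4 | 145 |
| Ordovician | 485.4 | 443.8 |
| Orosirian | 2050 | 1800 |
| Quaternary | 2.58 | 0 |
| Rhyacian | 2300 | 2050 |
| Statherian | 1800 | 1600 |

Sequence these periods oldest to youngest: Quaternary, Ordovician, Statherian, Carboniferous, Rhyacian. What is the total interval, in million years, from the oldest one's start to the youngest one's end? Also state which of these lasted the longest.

Start ages (Ma): Rhyacian 2300, Statherian 1800, Ordovician 485.4, Carboniferous 358.9, Quaternary 2.58.
Ordered oldest to youngest: Rhyacian, Statherian, Ordovician, Carboniferous, Quaternary.
Span = 2300 − 0 = 2300 Myr.
Durations: Rhyacian 250, Carboniferous 60, Quaternary 2.58, Statherian 200, Ordovician 41.6 → longest is Rhyacian (250 Myr).

Rhyacian → Statherian → Ordovician → Carboniferous → Quaternary; total span 2300 Myr; longest is Rhyacian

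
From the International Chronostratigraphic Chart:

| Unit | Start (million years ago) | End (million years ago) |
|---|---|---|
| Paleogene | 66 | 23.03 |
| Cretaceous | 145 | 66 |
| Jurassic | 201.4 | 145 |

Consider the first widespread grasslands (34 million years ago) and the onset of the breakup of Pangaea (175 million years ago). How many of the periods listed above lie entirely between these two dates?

The older date is 175 Ma and the younger is 34 Ma.
Periods with start < 175 and end > 34 Ma: Cretaceous (145–66).
That is 1 complete period.

1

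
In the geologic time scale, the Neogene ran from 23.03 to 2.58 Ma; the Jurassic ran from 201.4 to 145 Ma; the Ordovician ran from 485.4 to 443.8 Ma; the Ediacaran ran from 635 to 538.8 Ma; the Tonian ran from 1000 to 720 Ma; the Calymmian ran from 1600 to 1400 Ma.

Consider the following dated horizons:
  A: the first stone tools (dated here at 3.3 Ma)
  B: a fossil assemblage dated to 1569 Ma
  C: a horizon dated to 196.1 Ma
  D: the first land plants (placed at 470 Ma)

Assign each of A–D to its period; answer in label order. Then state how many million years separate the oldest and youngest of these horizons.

Match each age against the start–end ranges in the excerpt: A = 3.3 Ma → Neogene (23.03–2.58); B = 1569 Ma → Calymmian (1600–1400); C = 196.1 Ma → Jurassic (201.4–145); D = 470 Ma → Ordovician (485.4–443.8).
The largest age is 1569 Ma and the smallest is 3.3 Ma; their difference is 1565.7 Myr.

A — Neogene; B — Calymmian; C — Jurassic; D — Ordovician; span 1565.7 million years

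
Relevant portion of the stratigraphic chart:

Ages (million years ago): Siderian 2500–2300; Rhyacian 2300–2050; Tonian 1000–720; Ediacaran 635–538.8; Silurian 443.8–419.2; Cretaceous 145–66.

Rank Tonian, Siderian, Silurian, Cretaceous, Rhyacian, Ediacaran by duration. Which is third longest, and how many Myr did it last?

Siderian, 200 million years

Start − end for each: Tonian 1000 − 720 = 280; Siderian 2500 − 2300 = 200; Silurian 443.8 − 419.2 = 24.6; Cretaceous 145 − 66 = 79; Rhyacian 2300 − 2050 = 250; Ediacaran 635 − 538.8 = 96.2.
Ranking these from longest: Tonian > Rhyacian > Siderian > Ediacaran > Cretaceous > Silurian.
Position 3 in that ranking is Siderian, which lasted 200 Myr.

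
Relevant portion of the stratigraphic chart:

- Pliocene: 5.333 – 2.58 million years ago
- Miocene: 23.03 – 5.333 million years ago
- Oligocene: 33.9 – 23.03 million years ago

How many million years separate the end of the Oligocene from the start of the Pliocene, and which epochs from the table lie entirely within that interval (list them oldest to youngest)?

End of Oligocene = 23.03 Ma; start of Pliocene = 5.333 Ma.
Gap = 23.03 − 5.333 = 17.697 Myr.
Epochs wholly inside 23.03–5.333 Ma: Miocene (23.03–5.333).

17.697 million years; Miocene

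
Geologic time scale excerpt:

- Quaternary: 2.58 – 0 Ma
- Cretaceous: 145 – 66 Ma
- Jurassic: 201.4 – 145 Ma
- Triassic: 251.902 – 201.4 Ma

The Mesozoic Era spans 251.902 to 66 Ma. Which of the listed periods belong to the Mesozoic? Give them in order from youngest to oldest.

Periods with both bounds inside 251.902–66 Ma: Cretaceous (145–66), Jurassic (201.4–145), Triassic (251.902–201.4).

Cretaceous, Jurassic, Triassic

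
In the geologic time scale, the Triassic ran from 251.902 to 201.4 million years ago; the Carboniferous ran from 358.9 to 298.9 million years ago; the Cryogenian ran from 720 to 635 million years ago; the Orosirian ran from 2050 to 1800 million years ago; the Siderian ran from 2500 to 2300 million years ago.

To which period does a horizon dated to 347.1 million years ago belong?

347.1 Ma lies between 358.9 and 298.9 Ma, so it falls in the Carboniferous.

Carboniferous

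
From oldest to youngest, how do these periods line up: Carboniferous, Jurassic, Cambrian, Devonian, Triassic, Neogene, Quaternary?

Group by era (each group listed oldest first) — Paleozoic: Cambrian, Devonian, Carboniferous; Mesozoic: Triassic, Jurassic; Cenozoic: Neogene, Quaternary. The eras run Paleozoic → Mesozoic → Cenozoic. Concatenating the groups in that era order gives oldest to youngest directly.

Cambrian, Devonian, Carboniferous, Triassic, Jurassic, Neogene, Quaternary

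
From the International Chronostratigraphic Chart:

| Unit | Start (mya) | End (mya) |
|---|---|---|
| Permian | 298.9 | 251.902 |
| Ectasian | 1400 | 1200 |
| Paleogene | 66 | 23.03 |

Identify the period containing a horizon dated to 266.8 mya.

266.8 Ma lies between 298.9 and 251.902 Ma, so it falls in the Permian.

Permian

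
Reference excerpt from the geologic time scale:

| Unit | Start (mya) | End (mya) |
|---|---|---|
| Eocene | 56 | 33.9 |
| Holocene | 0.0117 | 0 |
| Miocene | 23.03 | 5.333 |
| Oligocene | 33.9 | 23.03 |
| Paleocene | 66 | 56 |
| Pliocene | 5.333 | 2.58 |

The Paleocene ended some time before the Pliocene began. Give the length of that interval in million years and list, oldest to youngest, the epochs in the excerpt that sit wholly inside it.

50.667 million years; Eocene, Oligocene, Miocene

End of Paleocene = 56 Ma; start of Pliocene = 5.333 Ma.
Gap = 56 − 5.333 = 50.667 Myr.
Epochs wholly inside 56–5.333 Ma: Eocene (56–33.9), Oligocene (33.9–23.03), Miocene (23.03–5.333).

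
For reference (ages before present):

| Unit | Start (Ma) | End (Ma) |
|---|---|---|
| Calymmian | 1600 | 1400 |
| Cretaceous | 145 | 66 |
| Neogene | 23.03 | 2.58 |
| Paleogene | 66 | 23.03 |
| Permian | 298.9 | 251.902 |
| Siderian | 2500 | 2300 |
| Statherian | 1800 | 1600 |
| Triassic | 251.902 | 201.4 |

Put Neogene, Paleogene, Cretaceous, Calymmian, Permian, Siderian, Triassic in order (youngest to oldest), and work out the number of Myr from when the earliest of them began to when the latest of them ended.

Neogene, Paleogene, Cretaceous, Triassic, Permian, Calymmian, Siderian; total span 2497.42 Myr

Start ages (Ma): Siderian 2500, Calymmian 1600, Permian 298.9, Triassic 251.902, Cretaceous 145, Paleogene 66, Neogene 23.03.
Ordered youngest to oldest: Neogene, Paleogene, Cretaceous, Triassic, Permian, Calymmian, Siderian.
Span = 2500 − 2.58 = 2497.42 Myr.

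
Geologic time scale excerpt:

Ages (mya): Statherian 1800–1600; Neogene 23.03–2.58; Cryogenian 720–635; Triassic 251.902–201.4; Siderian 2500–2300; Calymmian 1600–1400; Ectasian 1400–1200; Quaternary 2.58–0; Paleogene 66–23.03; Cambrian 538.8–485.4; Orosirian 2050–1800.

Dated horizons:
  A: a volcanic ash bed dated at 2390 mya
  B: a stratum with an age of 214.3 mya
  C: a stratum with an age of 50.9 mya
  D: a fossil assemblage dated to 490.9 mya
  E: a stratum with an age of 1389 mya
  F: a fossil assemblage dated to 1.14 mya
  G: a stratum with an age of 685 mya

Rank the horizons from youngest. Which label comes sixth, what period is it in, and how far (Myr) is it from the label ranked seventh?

E, in the Ectasian; 1001 million years to A

Sorted youngest-first by Ma: F (1.14), C (50.9), B (214.3), D (490.9), G (685), E (1389), A (2390).
The sixth youngest is E at 1389 Ma, which lies in 1400–1200 Ma: the Ectasian.
The seventh youngest is A at 2390 Ma; separation = |1389 − 2390| = 1001 Myr.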